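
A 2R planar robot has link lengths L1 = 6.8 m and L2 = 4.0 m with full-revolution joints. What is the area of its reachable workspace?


r_max = L1 + L2 = 10.8 m
r_min = |L1 - L2| = 2.8 m
Area = pi*(r_max^2 - r_min^2)
= pi*(116.64 - 7.84)
= pi * 108.8
= 341.8053 m^2


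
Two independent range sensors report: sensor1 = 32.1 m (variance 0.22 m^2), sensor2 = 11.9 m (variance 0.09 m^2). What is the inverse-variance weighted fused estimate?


w1 = (1/var1) / (1/var1 + 1/var2)
   = 4.5455 / (4.5455 + 11.1111) = 0.2903
w2 = 1 - w1 = 0.7097
fused = w1*s1 + w2*s2 = 9.3194 + 8.4452
= 17.7645 m


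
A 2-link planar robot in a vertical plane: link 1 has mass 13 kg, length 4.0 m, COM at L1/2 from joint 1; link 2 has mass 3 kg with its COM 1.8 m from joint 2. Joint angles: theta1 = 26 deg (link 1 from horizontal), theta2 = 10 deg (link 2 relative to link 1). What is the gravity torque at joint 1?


Horizontal distance from joint 1 to link-1 COM:
  x_c1 = (L1/2)*cos(t1) = 2.0 * 0.8988 = 1.7976 m
Horizontal distance from joint 1 to link-2 COM:
  x_c2 = L1*cos(t1) + Lc2*cos(t1+t2)
       = 4.0*0.8988 + 1.8*0.809 = 5.0514 m
tau1 = m1*g*x_c1 + m2*g*x_c2
     = 13*9.81*1.7976 + 3*9.81*5.0514
     = 229.2464 + 148.6629
     = 377.9093 Nm


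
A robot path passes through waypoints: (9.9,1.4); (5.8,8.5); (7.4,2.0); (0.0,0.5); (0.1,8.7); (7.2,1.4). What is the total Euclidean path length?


Segment lengths:
  seg1 = sqrt((-4.1)^2 + (7.1)^2) = 8.1988
  seg2 = sqrt((1.6)^2 + (-6.5)^2) = 6.694
  seg3 = sqrt((-7.4)^2 + (-1.5)^2) = 7.5505
  seg4 = sqrt((0.1)^2 + (8.2)^2) = 8.2006
  seg5 = sqrt((7.1)^2 + (-7.3)^2) = 10.1833
Total = 40.8272


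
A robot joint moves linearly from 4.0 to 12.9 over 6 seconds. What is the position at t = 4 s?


s = t/T = 4/6 = 0.6667
p(t) = p0 + (pf-p0)*s
= 4.0 + (12.9 - 4.0) * 0.6667
= 9.9333


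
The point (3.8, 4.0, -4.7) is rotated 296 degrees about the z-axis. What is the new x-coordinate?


Rotation about z-axis: x' = x*cos(theta) - y*sin(theta)
= 3.8 * 0.4384 - 4.0 * -0.8988
= 5.261


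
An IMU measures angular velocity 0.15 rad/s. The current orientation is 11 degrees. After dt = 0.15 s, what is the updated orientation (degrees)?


delta_theta = w * dt = 0.15 * 0.15 = 0.0225 rad
= 1.2892 deg
theta_new = 11 + 1.2892 = 12.2892 deg


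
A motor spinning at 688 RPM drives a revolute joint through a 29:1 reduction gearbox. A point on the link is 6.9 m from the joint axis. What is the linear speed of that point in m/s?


omega_motor = 688 * 2*pi/60 = 72.0472 rad/s
omega_joint = omega_motor / 29 = 2.4844 rad/s
v = omega_joint * r = 2.4844 * 6.9
= 17.1423 m/s


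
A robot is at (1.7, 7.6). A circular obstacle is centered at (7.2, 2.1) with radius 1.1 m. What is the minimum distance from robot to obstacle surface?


center_dist = sqrt((1.7-7.2)^2 + (7.6-2.1)^2)
= sqrt(30.25 + 30.25)
= 7.7782
min_dist = center_dist - radius = 7.7782 - 1.1 = 6.6782 m


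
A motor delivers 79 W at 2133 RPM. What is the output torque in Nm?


omega = 2133 * 2*pi/60 = 223.3672 rad/s
tau = P / omega = 79 / 223.3672
= 0.3537 Nm


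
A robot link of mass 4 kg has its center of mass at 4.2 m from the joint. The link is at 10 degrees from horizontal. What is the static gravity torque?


tau = m*g*L*cos(angle)
= 4 * 9.81 * 4.2 * cos(10 deg)
= 4 * 9.81 * 4.2 * 0.9848
= 162.3042 Nm


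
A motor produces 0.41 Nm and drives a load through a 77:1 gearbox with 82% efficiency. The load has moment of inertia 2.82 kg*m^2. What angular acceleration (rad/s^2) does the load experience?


tau_out = tau_motor * N * eta
= 0.41 * 77 * 0.82 = 25.8874 Nm
alpha = tau_out / I = 25.8874 / 2.82
= 9.1799 rad/s^2


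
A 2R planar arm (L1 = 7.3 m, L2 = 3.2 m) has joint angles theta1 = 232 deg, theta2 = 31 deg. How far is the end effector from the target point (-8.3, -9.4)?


End effector via forward kinematics:
x = L1*cos(t1) + L2*cos(t1+t2) = -4.8843
y = L1*sin(t1) + L2*sin(t1+t2) = -8.9286
Distance to target:
d = sqrt((-8.3 - -4.8843)^2 + (-9.4 - -8.9286)^2)
= sqrt(11.6669 + 0.2222)
= 3.4481 m


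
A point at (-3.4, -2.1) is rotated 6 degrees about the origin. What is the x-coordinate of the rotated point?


x' = x*cos(theta) - y*sin(theta)
cos(6 deg) = 0.9945, sin(6 deg) = 0.1045
x' = -3.4 * 0.9945 - -2.1 * 0.1045
= -3.3814 - -0.2195
= -3.1619


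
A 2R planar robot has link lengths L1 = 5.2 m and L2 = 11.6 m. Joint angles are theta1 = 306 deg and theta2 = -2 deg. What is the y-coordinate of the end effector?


Convert angles to radians: theta1 = 5.3407, theta2 = -0.0349
y = L1*sin(theta1) + L2*sin(theta1+theta2)
y = -4.2069 + -9.6168
y = -13.8237


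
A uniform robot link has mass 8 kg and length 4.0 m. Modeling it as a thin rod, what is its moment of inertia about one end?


I = (1/3) * m * L^2
= (1/3) * 8 * 4.0^2
= 0.333333 * 8 * 16.0
= 42.6667 kg*m^2


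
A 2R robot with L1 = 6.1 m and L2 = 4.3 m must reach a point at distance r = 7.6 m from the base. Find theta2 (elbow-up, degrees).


cos(theta2) = (r^2 - L1^2 - L2^2) / (2*L1*L2)
cos(theta2) = (57.76 - 37.21 - 18.49) / 52.46
cos(theta2) = 0.039268
theta2 = 87.7495 degrees


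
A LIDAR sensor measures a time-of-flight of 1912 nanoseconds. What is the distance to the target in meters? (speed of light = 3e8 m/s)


tof = 1912 ns = 1.912e-06 s
dist = c * tof / 2
= 3e8 * 1.912e-06 / 2
= 286.8 m


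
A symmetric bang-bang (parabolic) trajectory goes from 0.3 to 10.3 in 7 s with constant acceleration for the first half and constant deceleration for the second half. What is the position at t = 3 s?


Symmetric rest-to-rest: each phase covers (pf-p0)/2 in time T/2. 0.5*a*(T/2)^2 = (pf-p0)/2 => a = 4*(pf-p0)/T^2
a = 4*(10.3-0.3)/7^2 = 0.8163
t = 3 is in the acceleration phase (t <= T/2).
p = p0 + 0.5*a*t^2 = 0.3 + 0.5*0.8163*3^2
= 3.9735


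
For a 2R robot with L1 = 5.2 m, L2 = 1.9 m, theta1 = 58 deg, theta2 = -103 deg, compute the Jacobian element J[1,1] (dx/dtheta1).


J[1,1] = -L1*sin(t1) - L2*sin(t1+t2)
= -5.2*sin(58) - 1.9*sin(-45)
= -3.0663


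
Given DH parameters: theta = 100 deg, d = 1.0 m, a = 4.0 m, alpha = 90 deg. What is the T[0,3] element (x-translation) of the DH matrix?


T[0,3] = a * cos(theta)
= 4.0 * cos(100 deg)
= 4.0 * -0.1736
= -0.6946


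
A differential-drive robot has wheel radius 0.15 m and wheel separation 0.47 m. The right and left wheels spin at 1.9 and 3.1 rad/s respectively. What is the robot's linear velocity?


vR = r*wR = 0.15*1.9 = 0.285 m/s
vL = r*wL = 0.15*3.1 = 0.465 m/s
v = (vR+vL)/2 = 0.375 m/s
omega = (vR-vL)/L = -0.383 rad/s
linear velocity = 0.375 m/s


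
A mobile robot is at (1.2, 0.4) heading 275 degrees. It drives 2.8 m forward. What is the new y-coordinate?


y_new = y0 + d*sin(theta)
= 0.4 + 2.8*sin(275)
= 0.4 + -2.7893
= -2.3893


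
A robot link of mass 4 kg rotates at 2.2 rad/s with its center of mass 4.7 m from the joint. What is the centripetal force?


F = m * omega^2 * r
= 4 * 2.2^2 * 4.7
= 4 * 4.84 * 4.7
= 90.992 N


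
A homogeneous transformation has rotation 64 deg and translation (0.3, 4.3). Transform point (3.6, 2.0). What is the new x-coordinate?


x' = cos(theta)*px - sin(theta)*py + tx
= 0.4384*3.6 - 0.8988*2.0 + 0.3
= 0.0805


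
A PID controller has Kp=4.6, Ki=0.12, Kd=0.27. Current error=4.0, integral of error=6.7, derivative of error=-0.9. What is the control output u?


u = Kp*e + Ki*int(e) + Kd*de/dt
= 4.6*4.0 + 0.12*6.7 + 0.27*(-0.9)
= 18.4 + 0.804 + -0.243
= 18.961


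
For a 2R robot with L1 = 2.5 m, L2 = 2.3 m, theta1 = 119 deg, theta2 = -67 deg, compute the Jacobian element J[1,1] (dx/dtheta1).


J[1,1] = -L1*sin(t1) - L2*sin(t1+t2)
= -2.5*sin(119) - 2.3*sin(52)
= -3.999


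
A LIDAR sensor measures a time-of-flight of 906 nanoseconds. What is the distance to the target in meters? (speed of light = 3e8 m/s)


tof = 906 ns = 9.06e-07 s
dist = c * tof / 2
= 3e8 * 9.06e-07 / 2
= 135.9 m


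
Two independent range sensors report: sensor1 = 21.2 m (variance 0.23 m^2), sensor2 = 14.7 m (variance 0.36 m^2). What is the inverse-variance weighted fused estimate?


w1 = (1/var1) / (1/var1 + 1/var2)
   = 4.3478 / (4.3478 + 2.7778) = 0.6102
w2 = 1 - w1 = 0.3898
fused = w1*s1 + w2*s2 = 12.9356 + 5.7305
= 18.6661 m


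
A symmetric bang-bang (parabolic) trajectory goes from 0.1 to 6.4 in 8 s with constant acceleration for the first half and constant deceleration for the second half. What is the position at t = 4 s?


Symmetric rest-to-rest: each phase covers (pf-p0)/2 in time T/2. 0.5*a*(T/2)^2 = (pf-p0)/2 => a = 4*(pf-p0)/T^2
a = 4*(6.4-0.1)/8^2 = 0.3938
t = 4 is in the acceleration phase (t <= T/2).
p = p0 + 0.5*a*t^2 = 0.1 + 0.5*0.3938*4^2
= 3.25


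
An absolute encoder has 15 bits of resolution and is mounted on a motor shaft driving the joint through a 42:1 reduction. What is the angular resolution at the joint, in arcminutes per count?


counts = 2^15 = 32768
effective counts at joint = 32768 * 42 = 1376256
resolution = 360*60 / 1376256
= 0.0157 arcmin/count


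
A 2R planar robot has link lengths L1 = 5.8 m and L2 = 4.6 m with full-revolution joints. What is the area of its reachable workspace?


r_max = L1 + L2 = 10.4 m
r_min = |L1 - L2| = 1.2 m
Area = pi*(r_max^2 - r_min^2)
= pi*(108.16 - 1.44)
= pi * 106.72
= 335.2708 m^2


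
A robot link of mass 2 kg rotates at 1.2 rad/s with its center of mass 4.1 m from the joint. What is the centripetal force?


F = m * omega^2 * r
= 2 * 1.2^2 * 4.1
= 2 * 1.44 * 4.1
= 11.808 N


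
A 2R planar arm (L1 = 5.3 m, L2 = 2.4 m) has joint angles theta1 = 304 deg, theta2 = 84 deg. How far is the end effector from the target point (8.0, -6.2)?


End effector via forward kinematics:
x = L1*cos(t1) + L2*cos(t1+t2) = 5.0828
y = L1*sin(t1) + L2*sin(t1+t2) = -3.2672
Distance to target:
d = sqrt((8.0 - 5.0828)^2 + (-6.2 - -3.2672)^2)
= sqrt(8.5101 + 8.6015)
= 4.1366 m


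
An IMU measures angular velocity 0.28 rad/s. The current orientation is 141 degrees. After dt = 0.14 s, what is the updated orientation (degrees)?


delta_theta = w * dt = 0.28 * 0.14 = 0.0392 rad
= 2.246 deg
theta_new = 141 + 2.246 = 143.246 deg


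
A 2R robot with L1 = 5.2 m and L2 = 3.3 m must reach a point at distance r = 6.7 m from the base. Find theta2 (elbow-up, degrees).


cos(theta2) = (r^2 - L1^2 - L2^2) / (2*L1*L2)
cos(theta2) = (44.89 - 27.04 - 10.89) / 34.32
cos(theta2) = 0.202797
theta2 = 78.2994 degrees


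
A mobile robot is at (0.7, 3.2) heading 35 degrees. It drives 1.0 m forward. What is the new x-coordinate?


x_new = x0 + d*cos(theta)
= 0.7 + 1.0*cos(35)
= 0.7 + 0.8192
= 1.5192


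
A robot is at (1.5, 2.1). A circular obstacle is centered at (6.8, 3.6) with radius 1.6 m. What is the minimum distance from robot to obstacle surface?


center_dist = sqrt((1.5-6.8)^2 + (2.1-3.6)^2)
= sqrt(28.09 + 2.25)
= 5.5082
min_dist = center_dist - radius = 5.5082 - 1.6 = 3.9082 m


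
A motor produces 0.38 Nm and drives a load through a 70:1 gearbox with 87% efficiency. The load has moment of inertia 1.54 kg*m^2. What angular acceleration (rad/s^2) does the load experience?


tau_out = tau_motor * N * eta
= 0.38 * 70 * 0.87 = 23.142 Nm
alpha = tau_out / I = 23.142 / 1.54
= 15.0273 rad/s^2


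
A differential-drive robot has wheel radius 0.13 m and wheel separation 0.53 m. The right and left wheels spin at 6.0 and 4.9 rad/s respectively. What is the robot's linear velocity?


vR = r*wR = 0.13*6.0 = 0.78 m/s
vL = r*wL = 0.13*4.9 = 0.637 m/s
v = (vR+vL)/2 = 0.7085 m/s
omega = (vR-vL)/L = 0.2698 rad/s
linear velocity = 0.7085 m/s


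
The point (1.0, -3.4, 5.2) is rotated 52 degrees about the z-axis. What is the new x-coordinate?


Rotation about z-axis: x' = x*cos(theta) - y*sin(theta)
= 1.0 * 0.6157 - -3.4 * 0.788
= 3.2949


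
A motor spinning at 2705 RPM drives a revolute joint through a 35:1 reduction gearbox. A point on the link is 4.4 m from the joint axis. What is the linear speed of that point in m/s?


omega_motor = 2705 * 2*pi/60 = 283.2669 rad/s
omega_joint = omega_motor / 35 = 8.0933 rad/s
v = omega_joint * r = 8.0933 * 4.4
= 35.6107 m/s


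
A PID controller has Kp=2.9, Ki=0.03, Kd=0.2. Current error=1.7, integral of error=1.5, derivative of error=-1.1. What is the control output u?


u = Kp*e + Ki*int(e) + Kd*de/dt
= 2.9*1.7 + 0.03*1.5 + 0.2*(-1.1)
= 4.93 + 0.045 + -0.22
= 4.755


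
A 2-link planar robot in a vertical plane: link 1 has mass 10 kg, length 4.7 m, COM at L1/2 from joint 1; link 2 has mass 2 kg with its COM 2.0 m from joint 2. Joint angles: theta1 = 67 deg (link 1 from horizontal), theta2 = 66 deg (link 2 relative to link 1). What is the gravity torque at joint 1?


Horizontal distance from joint 1 to link-1 COM:
  x_c1 = (L1/2)*cos(t1) = 2.35 * 0.3907 = 0.9182 m
Horizontal distance from joint 1 to link-2 COM:
  x_c2 = L1*cos(t1) + Lc2*cos(t1+t2)
       = 4.7*0.3907 + 2.0*-0.682 = 0.4724 m
tau1 = m1*g*x_c1 + m2*g*x_c2
     = 10*9.81*0.9182 + 2*9.81*0.4724
     = 90.0772 + 9.2693
     = 99.3465 Nm


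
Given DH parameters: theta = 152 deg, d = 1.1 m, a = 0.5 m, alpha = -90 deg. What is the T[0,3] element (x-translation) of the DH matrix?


T[0,3] = a * cos(theta)
= 0.5 * cos(152 deg)
= 0.5 * -0.8829
= -0.4415


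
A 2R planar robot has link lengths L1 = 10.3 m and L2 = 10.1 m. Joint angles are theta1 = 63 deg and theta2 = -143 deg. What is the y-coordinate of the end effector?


Convert angles to radians: theta1 = 1.0996, theta2 = -2.4958
y = L1*sin(theta1) + L2*sin(theta1+theta2)
y = 9.1774 + -9.9466
y = -0.7692


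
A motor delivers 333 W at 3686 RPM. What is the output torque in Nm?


omega = 3686 * 2*pi/60 = 385.997 rad/s
tau = P / omega = 333 / 385.997
= 0.8627 Nm


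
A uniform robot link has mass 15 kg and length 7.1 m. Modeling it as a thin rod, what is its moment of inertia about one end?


I = (1/3) * m * L^2
= (1/3) * 15 * 7.1^2
= 0.333333 * 15 * 50.41
= 252.05 kg*m^2


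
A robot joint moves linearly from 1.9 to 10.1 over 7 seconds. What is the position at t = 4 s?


s = t/T = 4/7 = 0.5714
p(t) = p0 + (pf-p0)*s
= 1.9 + (10.1 - 1.9) * 0.5714
= 6.5857


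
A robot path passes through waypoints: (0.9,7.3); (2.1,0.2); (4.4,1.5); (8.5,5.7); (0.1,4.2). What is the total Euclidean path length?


Segment lengths:
  seg1 = sqrt((1.2)^2 + (-7.1)^2) = 7.2007
  seg2 = sqrt((2.3)^2 + (1.3)^2) = 2.642
  seg3 = sqrt((4.1)^2 + (4.2)^2) = 5.8694
  seg4 = sqrt((-8.4)^2 + (-1.5)^2) = 8.5329
Total = 24.245


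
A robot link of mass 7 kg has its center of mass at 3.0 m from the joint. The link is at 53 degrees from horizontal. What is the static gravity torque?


tau = m*g*L*cos(angle)
= 7 * 9.81 * 3.0 * cos(53 deg)
= 7 * 9.81 * 3.0 * 0.6018
= 123.9799 Nm


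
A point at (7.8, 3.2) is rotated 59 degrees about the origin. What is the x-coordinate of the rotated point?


x' = x*cos(theta) - y*sin(theta)
cos(59 deg) = 0.515, sin(59 deg) = 0.8572
x' = 7.8 * 0.515 - 3.2 * 0.8572
= 4.0173 - 2.7429
= 1.2744


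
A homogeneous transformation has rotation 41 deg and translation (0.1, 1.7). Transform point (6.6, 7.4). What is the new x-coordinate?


x' = cos(theta)*px - sin(theta)*py + tx
= 0.7547*6.6 - 0.6561*7.4 + 0.1
= 0.2262


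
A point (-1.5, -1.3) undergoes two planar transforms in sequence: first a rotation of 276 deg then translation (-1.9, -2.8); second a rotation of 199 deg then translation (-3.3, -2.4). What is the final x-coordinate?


After transform 1:
x1 = cos(276)*-1.5 - sin(276)*-1.3 + -1.9 = -3.3497
y1 = sin(276)*-1.5 + cos(276)*-1.3 + -2.8 = -1.4441
After transform 2:
x2 = cos(199)*-3.3497 - sin(199)*-1.4441 + -3.3
= -0.603


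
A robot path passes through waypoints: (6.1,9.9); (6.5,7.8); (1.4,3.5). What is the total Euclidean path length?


Segment lengths:
  seg1 = sqrt((0.4)^2 + (-2.1)^2) = 2.1378
  seg2 = sqrt((-5.1)^2 + (-4.3)^2) = 6.6708
Total = 8.8086


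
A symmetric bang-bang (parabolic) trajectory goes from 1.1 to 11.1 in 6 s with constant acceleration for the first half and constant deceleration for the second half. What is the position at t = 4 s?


Symmetric rest-to-rest: each phase covers (pf-p0)/2 in time T/2. 0.5*a*(T/2)^2 = (pf-p0)/2 => a = 4*(pf-p0)/T^2
a = 4*(11.1-1.1)/6^2 = 1.1111
t = 4 is in the deceleration phase (t > T/2).
p = pf - 0.5*a*(T-t)^2 = 11.1 - 0.5*1.1111*2^2
= 8.8778


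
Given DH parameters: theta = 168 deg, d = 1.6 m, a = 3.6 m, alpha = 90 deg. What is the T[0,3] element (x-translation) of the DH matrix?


T[0,3] = a * cos(theta)
= 3.6 * cos(168 deg)
= 3.6 * -0.9781
= -3.5213


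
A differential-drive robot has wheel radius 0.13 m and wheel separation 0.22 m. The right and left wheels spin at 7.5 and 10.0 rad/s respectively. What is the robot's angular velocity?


vR = r*wR = 0.13*7.5 = 0.975 m/s
vL = r*wL = 0.13*10.0 = 1.3 m/s
v = (vR+vL)/2 = 1.1375 m/s
omega = (vR-vL)/L = -1.4773 rad/s
angular velocity = -1.4773 rad/s


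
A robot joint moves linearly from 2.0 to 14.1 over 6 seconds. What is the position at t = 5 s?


s = t/T = 5/6 = 0.8333
p(t) = p0 + (pf-p0)*s
= 2.0 + (14.1 - 2.0) * 0.8333
= 12.0833


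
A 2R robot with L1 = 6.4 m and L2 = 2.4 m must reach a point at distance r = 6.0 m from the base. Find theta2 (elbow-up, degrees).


cos(theta2) = (r^2 - L1^2 - L2^2) / (2*L1*L2)
cos(theta2) = (36.0 - 40.96 - 5.76) / 30.72
cos(theta2) = -0.348958
theta2 = 110.4236 degrees


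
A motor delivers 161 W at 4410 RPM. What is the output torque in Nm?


omega = 4410 * 2*pi/60 = 461.8141 rad/s
tau = P / omega = 161 / 461.8141
= 0.3486 Nm


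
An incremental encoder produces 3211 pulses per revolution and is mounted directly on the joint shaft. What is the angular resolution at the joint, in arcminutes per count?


counts per rev = 3211
resolution = 360*60 / 3211
= 6.7269 arcmin/count


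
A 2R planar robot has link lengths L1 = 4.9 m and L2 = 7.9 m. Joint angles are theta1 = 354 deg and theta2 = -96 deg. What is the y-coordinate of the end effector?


Convert angles to radians: theta1 = 6.1785, theta2 = -1.6755
y = L1*sin(theta1) + L2*sin(theta1+theta2)
y = -0.5122 + -7.7274
y = -8.2396


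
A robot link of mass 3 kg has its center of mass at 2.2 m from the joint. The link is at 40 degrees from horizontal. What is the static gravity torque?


tau = m*g*L*cos(angle)
= 3 * 9.81 * 2.2 * cos(40 deg)
= 3 * 9.81 * 2.2 * 0.766
= 49.5983 Nm


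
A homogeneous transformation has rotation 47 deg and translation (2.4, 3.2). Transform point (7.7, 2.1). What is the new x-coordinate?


x' = cos(theta)*px - sin(theta)*py + tx
= 0.682*7.7 - 0.7314*2.1 + 2.4
= 6.1155


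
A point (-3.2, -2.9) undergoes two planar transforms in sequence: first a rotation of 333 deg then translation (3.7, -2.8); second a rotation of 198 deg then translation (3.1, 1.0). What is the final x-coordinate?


After transform 1:
x1 = cos(333)*-3.2 - sin(333)*-2.9 + 3.7 = -0.4678
y1 = sin(333)*-3.2 + cos(333)*-2.9 + -2.8 = -3.9311
After transform 2:
x2 = cos(198)*-0.4678 - sin(198)*-3.9311 + 3.1
= 2.3301


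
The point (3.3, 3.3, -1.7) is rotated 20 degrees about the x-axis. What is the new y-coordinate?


Rotation about x-axis: y' = y*cos(theta) - z*sin(theta)
= 3.3 * 0.9397 - -1.7 * 0.342
= 3.6824


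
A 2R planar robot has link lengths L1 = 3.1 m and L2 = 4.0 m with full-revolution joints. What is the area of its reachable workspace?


r_max = L1 + L2 = 7.1 m
r_min = |L1 - L2| = 0.9 m
Area = pi*(r_max^2 - r_min^2)
= pi*(50.41 - 0.81)
= pi * 49.6
= 155.823 m^2


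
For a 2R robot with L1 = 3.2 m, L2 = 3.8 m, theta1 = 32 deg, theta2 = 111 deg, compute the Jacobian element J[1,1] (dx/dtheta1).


J[1,1] = -L1*sin(t1) - L2*sin(t1+t2)
= -3.2*sin(32) - 3.8*sin(143)
= -3.9826


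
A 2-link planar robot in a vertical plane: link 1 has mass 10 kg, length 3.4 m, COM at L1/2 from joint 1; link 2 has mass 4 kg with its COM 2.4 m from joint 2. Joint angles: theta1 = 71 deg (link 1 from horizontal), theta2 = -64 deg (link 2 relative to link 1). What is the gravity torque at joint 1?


Horizontal distance from joint 1 to link-1 COM:
  x_c1 = (L1/2)*cos(t1) = 1.7 * 0.3256 = 0.5535 m
Horizontal distance from joint 1 to link-2 COM:
  x_c2 = L1*cos(t1) + Lc2*cos(t1+t2)
       = 3.4*0.3256 + 2.4*0.9925 = 3.489 m
tau1 = m1*g*x_c1 + m2*g*x_c2
     = 10*9.81*0.5535 + 4*9.81*3.489
     = 54.295 + 136.91
     = 191.205 Nm


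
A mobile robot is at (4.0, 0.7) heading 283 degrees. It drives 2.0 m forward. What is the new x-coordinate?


x_new = x0 + d*cos(theta)
= 4.0 + 2.0*cos(283)
= 4.0 + 0.4499
= 4.4499


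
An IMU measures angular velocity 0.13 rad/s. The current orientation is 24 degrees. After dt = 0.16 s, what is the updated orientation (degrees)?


delta_theta = w * dt = 0.13 * 0.16 = 0.0208 rad
= 1.1918 deg
theta_new = 24 + 1.1918 = 25.1918 deg


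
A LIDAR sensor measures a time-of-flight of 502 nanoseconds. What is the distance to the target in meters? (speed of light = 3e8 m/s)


tof = 502 ns = 5.02e-07 s
dist = c * tof / 2
= 3e8 * 5.02e-07 / 2
= 75.3 m


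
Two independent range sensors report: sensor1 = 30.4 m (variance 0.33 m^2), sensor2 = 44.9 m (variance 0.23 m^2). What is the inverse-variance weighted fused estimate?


w1 = (1/var1) / (1/var1 + 1/var2)
   = 3.0303 / (3.0303 + 4.3478) = 0.4107
w2 = 1 - w1 = 0.5893
fused = w1*s1 + w2*s2 = 12.4857 + 26.4589
= 38.9446 m


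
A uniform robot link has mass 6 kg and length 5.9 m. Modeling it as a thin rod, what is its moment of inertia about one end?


I = (1/3) * m * L^2
= (1/3) * 6 * 5.9^2
= 0.333333 * 6 * 34.81
= 69.62 kg*m^2


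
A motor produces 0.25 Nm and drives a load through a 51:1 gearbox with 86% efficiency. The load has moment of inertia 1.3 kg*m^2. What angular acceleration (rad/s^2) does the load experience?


tau_out = tau_motor * N * eta
= 0.25 * 51 * 0.86 = 10.965 Nm
alpha = tau_out / I = 10.965 / 1.3
= 8.4346 rad/s^2


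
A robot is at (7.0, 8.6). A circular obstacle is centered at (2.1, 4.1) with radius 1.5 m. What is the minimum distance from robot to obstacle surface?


center_dist = sqrt((7.0-2.1)^2 + (8.6-4.1)^2)
= sqrt(24.01 + 20.25)
= 6.6528
min_dist = center_dist - radius = 6.6528 - 1.5 = 5.1528 m


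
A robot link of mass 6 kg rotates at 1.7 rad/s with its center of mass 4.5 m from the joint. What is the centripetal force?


F = m * omega^2 * r
= 6 * 1.7^2 * 4.5
= 6 * 2.89 * 4.5
= 78.03 N


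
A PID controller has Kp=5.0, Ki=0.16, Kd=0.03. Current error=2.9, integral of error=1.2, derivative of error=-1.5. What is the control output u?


u = Kp*e + Ki*int(e) + Kd*de/dt
= 5.0*2.9 + 0.16*1.2 + 0.03*(-1.5)
= 14.5 + 0.192 + -0.045
= 14.647


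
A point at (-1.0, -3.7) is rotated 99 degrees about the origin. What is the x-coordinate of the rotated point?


x' = x*cos(theta) - y*sin(theta)
cos(99 deg) = -0.1564, sin(99 deg) = 0.9877
x' = -1.0 * -0.1564 - -3.7 * 0.9877
= 0.1564 - -3.6544
= 3.8109


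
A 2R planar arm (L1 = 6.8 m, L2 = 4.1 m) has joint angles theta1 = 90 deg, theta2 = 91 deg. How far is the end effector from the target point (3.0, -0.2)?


End effector via forward kinematics:
x = L1*cos(t1) + L2*cos(t1+t2) = -4.0994
y = L1*sin(t1) + L2*sin(t1+t2) = 6.7284
Distance to target:
d = sqrt((3.0 - -4.0994)^2 + (-0.2 - 6.7284)^2)
= sqrt(50.4011 + 48.0034)
= 9.9199 m


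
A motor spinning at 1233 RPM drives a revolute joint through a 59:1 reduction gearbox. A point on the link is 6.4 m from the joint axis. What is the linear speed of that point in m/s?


omega_motor = 1233 * 2*pi/60 = 129.1195 rad/s
omega_joint = omega_motor / 59 = 2.1885 rad/s
v = omega_joint * r = 2.1885 * 6.4
= 14.0062 m/s


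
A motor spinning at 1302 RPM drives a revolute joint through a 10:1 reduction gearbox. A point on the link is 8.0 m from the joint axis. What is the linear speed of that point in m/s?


omega_motor = 1302 * 2*pi/60 = 136.3451 rad/s
omega_joint = omega_motor / 10 = 13.6345 rad/s
v = omega_joint * r = 13.6345 * 8.0
= 109.0761 m/s


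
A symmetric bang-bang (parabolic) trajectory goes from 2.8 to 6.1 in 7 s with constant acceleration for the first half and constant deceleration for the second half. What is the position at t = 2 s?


Symmetric rest-to-rest: each phase covers (pf-p0)/2 in time T/2. 0.5*a*(T/2)^2 = (pf-p0)/2 => a = 4*(pf-p0)/T^2
a = 4*(6.1-2.8)/7^2 = 0.2694
t = 2 is in the acceleration phase (t <= T/2).
p = p0 + 0.5*a*t^2 = 2.8 + 0.5*0.2694*2^2
= 3.3388


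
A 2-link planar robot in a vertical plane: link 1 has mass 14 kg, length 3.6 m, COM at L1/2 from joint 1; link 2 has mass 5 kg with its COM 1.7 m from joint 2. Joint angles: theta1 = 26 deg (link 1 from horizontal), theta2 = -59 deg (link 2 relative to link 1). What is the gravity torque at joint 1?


Horizontal distance from joint 1 to link-1 COM:
  x_c1 = (L1/2)*cos(t1) = 1.8 * 0.8988 = 1.6178 m
Horizontal distance from joint 1 to link-2 COM:
  x_c2 = L1*cos(t1) + Lc2*cos(t1+t2)
       = 3.6*0.8988 + 1.7*0.8387 = 4.6614 m
tau1 = m1*g*x_c1 + m2*g*x_c2
     = 14*9.81*1.6178 + 5*9.81*4.6614
     = 222.1927 + 228.6416
     = 450.8343 Nm


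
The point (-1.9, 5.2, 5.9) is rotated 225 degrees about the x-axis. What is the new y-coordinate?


Rotation about x-axis: y' = y*cos(theta) - z*sin(theta)
= 5.2 * -0.7071 - 5.9 * -0.7071
= 0.495


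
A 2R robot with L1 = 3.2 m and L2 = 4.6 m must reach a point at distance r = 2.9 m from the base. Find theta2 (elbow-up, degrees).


cos(theta2) = (r^2 - L1^2 - L2^2) / (2*L1*L2)
cos(theta2) = (8.41 - 10.24 - 21.16) / 29.44
cos(theta2) = -0.78091
theta2 = 141.344 degrees


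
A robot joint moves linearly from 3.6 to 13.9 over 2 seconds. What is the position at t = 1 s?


s = t/T = 1/2 = 0.5
p(t) = p0 + (pf-p0)*s
= 3.6 + (13.9 - 3.6) * 0.5
= 8.75


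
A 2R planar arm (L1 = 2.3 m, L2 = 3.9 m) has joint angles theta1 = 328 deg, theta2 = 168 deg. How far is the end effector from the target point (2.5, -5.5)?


End effector via forward kinematics:
x = L1*cos(t1) + L2*cos(t1+t2) = -0.8549
y = L1*sin(t1) + L2*sin(t1+t2) = 1.4904
Distance to target:
d = sqrt((2.5 - -0.8549)^2 + (-5.5 - 1.4904)^2)
= sqrt(11.2555 + 48.865)
= 7.7537 m


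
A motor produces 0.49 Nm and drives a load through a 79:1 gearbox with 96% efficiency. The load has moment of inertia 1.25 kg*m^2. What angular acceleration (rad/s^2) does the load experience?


tau_out = tau_motor * N * eta
= 0.49 * 79 * 0.96 = 37.1616 Nm
alpha = tau_out / I = 37.1616 / 1.25
= 29.7293 rad/s^2


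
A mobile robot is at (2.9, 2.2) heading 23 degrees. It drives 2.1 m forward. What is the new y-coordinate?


y_new = y0 + d*sin(theta)
= 2.2 + 2.1*sin(23)
= 2.2 + 0.8205
= 3.0205


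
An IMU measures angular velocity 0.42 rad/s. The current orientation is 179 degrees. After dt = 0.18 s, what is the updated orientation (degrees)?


delta_theta = w * dt = 0.42 * 0.18 = 0.0756 rad
= 4.3316 deg
theta_new = 179 + 4.3316 = 183.3316 deg


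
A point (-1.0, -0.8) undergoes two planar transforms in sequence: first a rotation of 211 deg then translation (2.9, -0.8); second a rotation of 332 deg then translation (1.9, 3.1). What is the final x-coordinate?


After transform 1:
x1 = cos(211)*-1.0 - sin(211)*-0.8 + 2.9 = 3.3451
y1 = sin(211)*-1.0 + cos(211)*-0.8 + -0.8 = 0.4008
After transform 2:
x2 = cos(332)*3.3451 - sin(332)*0.4008 + 1.9
= 5.0417


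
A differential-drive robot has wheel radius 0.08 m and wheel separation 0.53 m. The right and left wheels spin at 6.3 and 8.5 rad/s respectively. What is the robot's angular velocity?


vR = r*wR = 0.08*6.3 = 0.504 m/s
vL = r*wL = 0.08*8.5 = 0.68 m/s
v = (vR+vL)/2 = 0.592 m/s
omega = (vR-vL)/L = -0.3321 rad/s
angular velocity = -0.3321 rad/s


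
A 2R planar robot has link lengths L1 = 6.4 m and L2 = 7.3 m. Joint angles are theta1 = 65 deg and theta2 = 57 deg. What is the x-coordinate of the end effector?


Convert angles to radians: theta1 = 1.1345, theta2 = 0.9948
x = L1*cos(theta1) + L2*cos(theta1+theta2)
x = 2.7048 + -3.8684
x = -1.1637


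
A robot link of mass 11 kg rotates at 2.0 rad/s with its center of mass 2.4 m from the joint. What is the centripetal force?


F = m * omega^2 * r
= 11 * 2.0^2 * 2.4
= 11 * 4.0 * 2.4
= 105.6 N


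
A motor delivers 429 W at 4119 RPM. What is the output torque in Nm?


omega = 4119 * 2*pi/60 = 431.3407 rad/s
tau = P / omega = 429 / 431.3407
= 0.9946 Nm


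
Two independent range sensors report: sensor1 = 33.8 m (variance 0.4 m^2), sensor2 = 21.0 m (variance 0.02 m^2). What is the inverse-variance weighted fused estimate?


w1 = (1/var1) / (1/var1 + 1/var2)
   = 2.5 / (2.5 + 50.0) = 0.0476
w2 = 1 - w1 = 0.9524
fused = w1*s1 + w2*s2 = 1.6095 + 20.0
= 21.6095 m


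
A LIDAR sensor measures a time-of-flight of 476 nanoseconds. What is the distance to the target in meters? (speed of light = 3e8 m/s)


tof = 476 ns = 4.76e-07 s
dist = c * tof / 2
= 3e8 * 4.76e-07 / 2
= 71.4 m


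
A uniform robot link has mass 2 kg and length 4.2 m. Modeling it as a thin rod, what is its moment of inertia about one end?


I = (1/3) * m * L^2
= (1/3) * 2 * 4.2^2
= 0.333333 * 2 * 17.64
= 11.76 kg*m^2


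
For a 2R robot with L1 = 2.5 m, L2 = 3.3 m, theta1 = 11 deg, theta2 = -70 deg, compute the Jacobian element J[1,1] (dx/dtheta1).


J[1,1] = -L1*sin(t1) - L2*sin(t1+t2)
= -2.5*sin(11) - 3.3*sin(-59)
= 2.3516


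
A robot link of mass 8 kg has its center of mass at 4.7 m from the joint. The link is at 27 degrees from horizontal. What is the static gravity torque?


tau = m*g*L*cos(angle)
= 8 * 9.81 * 4.7 * cos(27 deg)
= 8 * 9.81 * 4.7 * 0.891
= 328.6531 Nm


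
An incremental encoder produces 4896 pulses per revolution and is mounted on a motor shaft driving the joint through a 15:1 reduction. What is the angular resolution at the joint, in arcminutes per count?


counts per rev = 4896
effective counts at joint = 4896 * 15 = 73440
resolution = 360*60 / 73440
= 0.2941 arcmin/count


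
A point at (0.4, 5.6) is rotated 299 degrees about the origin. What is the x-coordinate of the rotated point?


x' = x*cos(theta) - y*sin(theta)
cos(299 deg) = 0.4848, sin(299 deg) = -0.8746
x' = 0.4 * 0.4848 - 5.6 * -0.8746
= 0.1939 - -4.8979
= 5.0918


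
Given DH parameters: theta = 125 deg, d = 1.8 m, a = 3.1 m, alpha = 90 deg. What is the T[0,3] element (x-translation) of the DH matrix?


T[0,3] = a * cos(theta)
= 3.1 * cos(125 deg)
= 3.1 * -0.5736
= -1.7781


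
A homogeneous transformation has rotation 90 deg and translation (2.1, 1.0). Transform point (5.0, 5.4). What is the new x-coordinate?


x' = cos(theta)*px - sin(theta)*py + tx
= 0.0*5.0 - 1.0*5.4 + 2.1
= -3.3


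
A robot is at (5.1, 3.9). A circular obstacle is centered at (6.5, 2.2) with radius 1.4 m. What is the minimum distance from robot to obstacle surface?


center_dist = sqrt((5.1-6.5)^2 + (3.9-2.2)^2)
= sqrt(1.96 + 2.89)
= 2.2023
min_dist = center_dist - radius = 2.2023 - 1.4 = 0.8023 m


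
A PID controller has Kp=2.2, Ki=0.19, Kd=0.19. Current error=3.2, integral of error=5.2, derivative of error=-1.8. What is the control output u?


u = Kp*e + Ki*int(e) + Kd*de/dt
= 2.2*3.2 + 0.19*5.2 + 0.19*(-1.8)
= 7.04 + 0.988 + -0.342
= 7.686


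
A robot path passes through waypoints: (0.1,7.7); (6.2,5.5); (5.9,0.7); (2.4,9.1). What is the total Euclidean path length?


Segment lengths:
  seg1 = sqrt((6.1)^2 + (-2.2)^2) = 6.4846
  seg2 = sqrt((-0.3)^2 + (-4.8)^2) = 4.8094
  seg3 = sqrt((-3.5)^2 + (8.4)^2) = 9.1
Total = 20.394


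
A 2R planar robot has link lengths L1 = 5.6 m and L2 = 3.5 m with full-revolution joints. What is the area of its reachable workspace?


r_max = L1 + L2 = 9.1 m
r_min = |L1 - L2| = 2.1 m
Area = pi*(r_max^2 - r_min^2)
= pi*(82.81 - 4.41)
= pi * 78.4
= 246.3009 m^2


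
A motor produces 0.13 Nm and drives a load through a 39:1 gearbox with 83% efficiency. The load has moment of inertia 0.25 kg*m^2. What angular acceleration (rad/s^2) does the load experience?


tau_out = tau_motor * N * eta
= 0.13 * 39 * 0.83 = 4.2081 Nm
alpha = tau_out / I = 4.2081 / 0.25
= 16.8324 rad/s^2


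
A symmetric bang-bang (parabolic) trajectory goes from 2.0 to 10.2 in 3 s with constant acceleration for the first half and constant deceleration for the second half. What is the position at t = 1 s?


Symmetric rest-to-rest: each phase covers (pf-p0)/2 in time T/2. 0.5*a*(T/2)^2 = (pf-p0)/2 => a = 4*(pf-p0)/T^2
a = 4*(10.2-2.0)/3^2 = 3.6444
t = 1 is in the acceleration phase (t <= T/2).
p = p0 + 0.5*a*t^2 = 2.0 + 0.5*3.6444*1^2
= 3.8222


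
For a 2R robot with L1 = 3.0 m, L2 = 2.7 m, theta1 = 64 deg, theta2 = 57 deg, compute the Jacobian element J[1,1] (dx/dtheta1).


J[1,1] = -L1*sin(t1) - L2*sin(t1+t2)
= -3.0*sin(64) - 2.7*sin(121)
= -5.0107


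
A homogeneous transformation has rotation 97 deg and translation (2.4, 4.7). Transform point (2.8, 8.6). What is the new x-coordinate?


x' = cos(theta)*px - sin(theta)*py + tx
= -0.1219*2.8 - 0.9925*8.6 + 2.4
= -6.4771


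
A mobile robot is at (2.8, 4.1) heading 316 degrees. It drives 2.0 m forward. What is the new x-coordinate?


x_new = x0 + d*cos(theta)
= 2.8 + 2.0*cos(316)
= 2.8 + 1.4387
= 4.2387


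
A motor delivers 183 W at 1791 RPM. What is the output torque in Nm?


omega = 1791 * 2*pi/60 = 187.5531 rad/s
tau = P / omega = 183 / 187.5531
= 0.9757 Nm


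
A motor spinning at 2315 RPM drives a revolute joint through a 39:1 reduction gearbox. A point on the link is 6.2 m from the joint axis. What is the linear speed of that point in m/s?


omega_motor = 2315 * 2*pi/60 = 242.4262 rad/s
omega_joint = omega_motor / 39 = 6.2161 rad/s
v = omega_joint * r = 6.2161 * 6.2
= 38.5396 m/s


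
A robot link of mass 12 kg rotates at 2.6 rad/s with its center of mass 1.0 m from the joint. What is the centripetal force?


F = m * omega^2 * r
= 12 * 2.6^2 * 1.0
= 12 * 6.76 * 1.0
= 81.12 N


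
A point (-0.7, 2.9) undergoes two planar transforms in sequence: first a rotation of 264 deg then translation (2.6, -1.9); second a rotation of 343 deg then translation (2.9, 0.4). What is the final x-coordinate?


After transform 1:
x1 = cos(264)*-0.7 - sin(264)*2.9 + 2.6 = 5.5573
y1 = sin(264)*-0.7 + cos(264)*2.9 + -1.9 = -1.507
After transform 2:
x2 = cos(343)*5.5573 - sin(343)*-1.507 + 2.9
= 7.7739


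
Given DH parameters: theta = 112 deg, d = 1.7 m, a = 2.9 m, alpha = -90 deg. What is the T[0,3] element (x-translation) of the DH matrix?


T[0,3] = a * cos(theta)
= 2.9 * cos(112 deg)
= 2.9 * -0.3746
= -1.0864


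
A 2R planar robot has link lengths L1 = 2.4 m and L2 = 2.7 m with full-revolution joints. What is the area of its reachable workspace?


r_max = L1 + L2 = 5.1 m
r_min = |L1 - L2| = 0.3 m
Area = pi*(r_max^2 - r_min^2)
= pi*(26.01 - 0.09)
= pi * 25.92
= 81.4301 m^2


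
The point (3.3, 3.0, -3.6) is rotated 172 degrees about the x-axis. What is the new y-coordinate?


Rotation about x-axis: y' = y*cos(theta) - z*sin(theta)
= 3.0 * -0.9903 - -3.6 * 0.1392
= -2.4698


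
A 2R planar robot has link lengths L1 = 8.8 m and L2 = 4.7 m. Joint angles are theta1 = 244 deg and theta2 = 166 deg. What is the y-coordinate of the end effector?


Convert angles to radians: theta1 = 4.2586, theta2 = 2.8972
y = L1*sin(theta1) + L2*sin(theta1+theta2)
y = -7.9094 + 3.6004
y = -4.309


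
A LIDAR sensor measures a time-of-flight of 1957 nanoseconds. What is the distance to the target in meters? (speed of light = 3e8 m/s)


tof = 1957 ns = 1.957e-06 s
dist = c * tof / 2
= 3e8 * 1.957e-06 / 2
= 293.55 m


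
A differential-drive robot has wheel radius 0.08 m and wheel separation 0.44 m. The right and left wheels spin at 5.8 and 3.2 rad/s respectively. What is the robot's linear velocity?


vR = r*wR = 0.08*5.8 = 0.464 m/s
vL = r*wL = 0.08*3.2 = 0.256 m/s
v = (vR+vL)/2 = 0.36 m/s
omega = (vR-vL)/L = 0.4727 rad/s
linear velocity = 0.36 m/s


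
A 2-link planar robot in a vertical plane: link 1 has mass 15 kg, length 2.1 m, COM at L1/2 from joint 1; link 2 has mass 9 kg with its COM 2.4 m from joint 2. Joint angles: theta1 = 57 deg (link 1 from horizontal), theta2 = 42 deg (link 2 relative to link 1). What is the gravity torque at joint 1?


Horizontal distance from joint 1 to link-1 COM:
  x_c1 = (L1/2)*cos(t1) = 1.05 * 0.5446 = 0.5719 m
Horizontal distance from joint 1 to link-2 COM:
  x_c2 = L1*cos(t1) + Lc2*cos(t1+t2)
       = 2.1*0.5446 + 2.4*-0.1564 = 0.7683 m
tau1 = m1*g*x_c1 + m2*g*x_c2
     = 15*9.81*0.5719 + 9*9.81*0.7683
     = 84.1508 + 67.8331
     = 151.984 Nm


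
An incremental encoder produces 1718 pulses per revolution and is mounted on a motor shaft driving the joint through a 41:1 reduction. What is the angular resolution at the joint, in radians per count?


counts per rev = 1718
effective counts at joint = 1718 * 41 = 70438
resolution = 2*pi / 70438
= 8.9202e-05 rad/count


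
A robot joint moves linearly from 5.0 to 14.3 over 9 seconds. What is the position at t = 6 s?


s = t/T = 6/9 = 0.6667
p(t) = p0 + (pf-p0)*s
= 5.0 + (14.3 - 5.0) * 0.6667
= 11.2


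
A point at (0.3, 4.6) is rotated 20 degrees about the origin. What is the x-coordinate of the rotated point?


x' = x*cos(theta) - y*sin(theta)
cos(20 deg) = 0.9397, sin(20 deg) = 0.342
x' = 0.3 * 0.9397 - 4.6 * 0.342
= 0.2819 - 1.5733
= -1.2914


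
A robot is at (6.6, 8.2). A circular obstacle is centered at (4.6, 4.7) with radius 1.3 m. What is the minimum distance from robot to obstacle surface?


center_dist = sqrt((6.6-4.6)^2 + (8.2-4.7)^2)
= sqrt(4.0 + 12.25)
= 4.0311
min_dist = center_dist - radius = 4.0311 - 1.3 = 2.7311 m


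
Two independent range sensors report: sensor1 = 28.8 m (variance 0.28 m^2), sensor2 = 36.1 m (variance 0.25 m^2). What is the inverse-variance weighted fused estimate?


w1 = (1/var1) / (1/var1 + 1/var2)
   = 3.5714 / (3.5714 + 4.0) = 0.4717
w2 = 1 - w1 = 0.5283
fused = w1*s1 + w2*s2 = 13.5849 + 19.0717
= 32.6566 m


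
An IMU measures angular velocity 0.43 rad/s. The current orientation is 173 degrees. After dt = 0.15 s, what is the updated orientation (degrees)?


delta_theta = w * dt = 0.43 * 0.15 = 0.0645 rad
= 3.6956 deg
theta_new = 173 + 3.6956 = 176.6956 deg


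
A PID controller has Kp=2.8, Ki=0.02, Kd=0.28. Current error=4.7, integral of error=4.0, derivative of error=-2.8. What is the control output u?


u = Kp*e + Ki*int(e) + Kd*de/dt
= 2.8*4.7 + 0.02*4.0 + 0.28*(-2.8)
= 13.16 + 0.08 + -0.784
= 12.456


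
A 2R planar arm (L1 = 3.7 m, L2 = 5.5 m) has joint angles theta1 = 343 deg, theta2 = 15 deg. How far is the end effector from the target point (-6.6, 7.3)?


End effector via forward kinematics:
x = L1*cos(t1) + L2*cos(t1+t2) = 9.035
y = L1*sin(t1) + L2*sin(t1+t2) = -1.2737
Distance to target:
d = sqrt((-6.6 - 9.035)^2 + (7.3 - -1.2737)^2)
= sqrt(244.4525 + 73.5087)
= 17.8315 m


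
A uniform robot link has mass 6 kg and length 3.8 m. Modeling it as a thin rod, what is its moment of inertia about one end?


I = (1/3) * m * L^2
= (1/3) * 6 * 3.8^2
= 0.333333 * 6 * 14.44
= 28.88 kg*m^2


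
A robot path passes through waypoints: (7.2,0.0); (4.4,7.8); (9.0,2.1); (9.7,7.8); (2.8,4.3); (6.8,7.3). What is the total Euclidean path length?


Segment lengths:
  seg1 = sqrt((-2.8)^2 + (7.8)^2) = 8.2873
  seg2 = sqrt((4.6)^2 + (-5.7)^2) = 7.3246
  seg3 = sqrt((0.7)^2 + (5.7)^2) = 5.7428
  seg4 = sqrt((-6.9)^2 + (-3.5)^2) = 7.7369
  seg5 = sqrt((4.0)^2 + (3.0)^2) = 5.0
Total = 34.0917


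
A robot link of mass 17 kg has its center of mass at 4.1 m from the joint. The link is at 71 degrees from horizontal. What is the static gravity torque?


tau = m*g*L*cos(angle)
= 17 * 9.81 * 4.1 * cos(71 deg)
= 17 * 9.81 * 4.1 * 0.3256
= 222.6095 Nm


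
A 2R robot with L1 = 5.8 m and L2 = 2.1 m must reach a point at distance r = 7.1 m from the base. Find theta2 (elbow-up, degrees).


cos(theta2) = (r^2 - L1^2 - L2^2) / (2*L1*L2)
cos(theta2) = (50.41 - 33.64 - 4.41) / 24.36
cos(theta2) = 0.507389
theta2 = 59.5099 degrees
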